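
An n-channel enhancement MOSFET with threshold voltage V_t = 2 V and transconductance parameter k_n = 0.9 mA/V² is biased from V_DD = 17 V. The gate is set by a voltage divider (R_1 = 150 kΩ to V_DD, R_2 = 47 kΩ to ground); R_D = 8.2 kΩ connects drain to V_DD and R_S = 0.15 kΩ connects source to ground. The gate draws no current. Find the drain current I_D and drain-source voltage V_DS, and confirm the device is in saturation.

V_G = V_DD·R_2/(R_1+R_2) = 17×47/197 = 4.06 V.
Assume saturation: I_D = (k_n/2)(V_GS − V_t)² with V_GS = V_G − I_D·R_S = 4.06 − 0.15·I_D.
Substituting gives 0.0101·I_D² − 1.28·I_D + 1.9 = 0, with roots I_D = 1.51 or 125 mA.
The root I_D = 125 mA gives V_GS = -14.6 V ≤ V_t, so take I_D = 1.51 mA.
Then V_GS = 3.83 V and V_DS = V_DD − I_D(R_D+R_S) = 17 − 1.51×8.35 = 4.42 V.
Saturation requires V_DS ≥ V_GS − V_t = 1.83 V; 4.42 ≥ 1.83 ✓.

I_D ≈ 1.5 mA, V_DS ≈ 4.4 V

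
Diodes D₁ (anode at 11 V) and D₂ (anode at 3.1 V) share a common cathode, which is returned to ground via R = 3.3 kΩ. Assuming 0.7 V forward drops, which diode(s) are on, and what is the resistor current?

Only D₁ conducts; I_R ≈ 3.1 mA

Assume both conduct. Then node N would need to be at both 11−0.7 = 10.3 V and 3.1−0.7 = 2.4 V, which is impossible.
Assume only D₁ conducts: V_N = 11 − 0.7 = 10.3 V, so I_R = 10.3/3.3 = 3.12 mA.
Check D₂: its anode-to-cathode voltage is 3.1 − 10.3 = -7.2 V < 0.7 V, so it is off. The assumption is consistent.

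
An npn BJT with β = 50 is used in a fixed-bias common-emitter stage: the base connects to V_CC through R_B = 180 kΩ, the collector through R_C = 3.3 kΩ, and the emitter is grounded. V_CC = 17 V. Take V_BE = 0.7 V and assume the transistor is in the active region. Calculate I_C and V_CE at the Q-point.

Base loop: V_CC = I_B·R_B + V_BE, so I_B = (17 − 0.7)/180 kΩ = 0.0906 mA.
In the active region I_C = β·I_B = 50 × 0.0906 = 4.53 mA.
Collector loop: V_CE = V_CC − I_C·R_C = 17 − 4.53×3.3 = 2.06 V.
Since V_CE = 2.06 V > V_CE(sat) ≈ 0.2 V, the transistor is in the active region as assumed.

I_C ≈ 4.5 mA, V_CE ≈ 2.1 V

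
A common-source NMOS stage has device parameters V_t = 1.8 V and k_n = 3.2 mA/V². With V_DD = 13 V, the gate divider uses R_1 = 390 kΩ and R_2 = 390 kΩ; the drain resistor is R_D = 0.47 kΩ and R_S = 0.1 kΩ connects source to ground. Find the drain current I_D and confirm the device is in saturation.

I_D ≈ 16 mA

V_G = V_DD·R_2/(R_1+R_2) = 13×390/780 = 6.5 V.
Assume saturation: I_D = (k_n/2)(V_GS − V_t)² with V_GS = V_G − I_D·R_S = 6.5 − 0.1·I_D.
Substituting gives 0.016·I_D² − 2.5·I_D + 35.3 = 0, with roots I_D = 15.7 or 141 mA.
The root I_D = 141 mA gives V_GS = -7.58 V ≤ V_t, so take I_D = 15.7 mA.
Then V_GS = 4.93 V and V_DS = V_DD − I_D(R_D+R_S) = 13 − 15.7×0.57 = 4.06 V.
Saturation requires V_DS ≥ V_GS − V_t = 3.13 V; 4.06 ≥ 3.13 ✓.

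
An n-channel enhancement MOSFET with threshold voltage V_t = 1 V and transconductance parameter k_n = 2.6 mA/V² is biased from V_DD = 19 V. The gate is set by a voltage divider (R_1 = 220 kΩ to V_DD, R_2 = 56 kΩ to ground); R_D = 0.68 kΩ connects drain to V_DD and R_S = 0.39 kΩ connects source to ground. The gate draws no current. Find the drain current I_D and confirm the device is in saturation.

V_G = V_DD·R_2/(R_1+R_2) = 19×56/276 = 3.86 V.
Assume saturation: I_D = (k_n/2)(V_GS − V_t)² with V_GS = V_G − I_D·R_S = 3.86 − 0.39·I_D.
Substituting gives 0.198·I_D² − 3.9·I_D + 10.6 = 0, with roots I_D = 3.26 or 16.4 mA.
The root I_D = 16.4 mA gives V_GS = -2.56 V ≤ V_t, so take I_D = 3.26 mA.
Then V_GS = 2.58 V and V_DS = V_DD − I_D(R_D+R_S) = 19 − 3.26×1.07 = 15.5 V.
Saturation requires V_DS ≥ V_GS − V_t = 1.58 V; 15.5 ≥ 1.58 ✓.

I_D ≈ 3.3 mA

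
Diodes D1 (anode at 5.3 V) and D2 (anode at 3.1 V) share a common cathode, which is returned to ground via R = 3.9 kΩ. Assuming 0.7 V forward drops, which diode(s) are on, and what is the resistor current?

Assume both conduct. Then node N would need to be at both 5.3−0.7 = 4.6 V and 3.1−0.7 = 2.4 V, which is impossible.
Assume only D1 conducts: V_N = 5.3 − 0.7 = 4.6 V, so I_R = 4.6/3.9 = 1.18 mA.
Check D2: its anode-to-cathode voltage is 3.1 − 4.6 = -1.5 V < 0.7 V, so it is off. The assumption is consistent.

Only D1 conducts; I_R ≈ 1.2 mA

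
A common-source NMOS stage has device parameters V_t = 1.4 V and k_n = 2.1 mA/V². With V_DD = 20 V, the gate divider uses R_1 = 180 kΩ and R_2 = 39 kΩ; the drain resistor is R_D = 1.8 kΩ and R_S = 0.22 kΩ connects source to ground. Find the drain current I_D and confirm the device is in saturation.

I_D ≈ 2.6 mA

V_G = V_DD·R_2/(R_1+R_2) = 20×39/219 = 3.56 V.
Assume saturation: I_D = (k_n/2)(V_GS − V_t)² with V_GS = V_G − I_D·R_S = 3.56 − 0.22·I_D.
Substituting gives 0.0508·I_D² − 2·I_D + 4.91 = 0, with roots I_D = 2.63 or 36.7 mA.
The root I_D = 36.7 mA gives V_GS = -4.51 V ≤ V_t, so take I_D = 2.63 mA.
Then V_GS = 2.98 V and V_DS = V_DD − I_D(R_D+R_S) = 20 − 2.63×2.02 = 14.7 V.
Saturation requires V_DS ≥ V_GS − V_t = 1.58 V; 14.7 ≥ 1.58 ✓.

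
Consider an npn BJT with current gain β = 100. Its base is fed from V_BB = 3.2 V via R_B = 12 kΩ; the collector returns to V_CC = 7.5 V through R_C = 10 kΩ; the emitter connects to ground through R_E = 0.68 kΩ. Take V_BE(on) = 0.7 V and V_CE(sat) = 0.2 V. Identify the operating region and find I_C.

saturation; I_C ≈ 0.67 mA

Assume active: I_B = (3.2 − 0.7)/(12 + 101×0.68) = 0.031 mA, I_C = β·I_B = 3.1 mA.
Then V_CE = 7.5 − 3.1×10 − 3.13×0.68 = -25.6 V < 0.2 V — the active assumption fails.
Re-solve with V_CE = 0.2 V. KCL at the emitter: V_E/R_E = (V_BB−0.7−V_E)/R_B + (V_CC−0.2−V_E)/R_C, giving V_E = 0.567 V.
I_C = (V_CC − 0.2 − V_E)/R_C = (7.3 − 0.567)/10 = 0.673 mA.
Check: I_B = (2.5 − 0.567)/12 = 0.161 mA, and β·I_B = 16.1 mA > I_C, confirming saturation.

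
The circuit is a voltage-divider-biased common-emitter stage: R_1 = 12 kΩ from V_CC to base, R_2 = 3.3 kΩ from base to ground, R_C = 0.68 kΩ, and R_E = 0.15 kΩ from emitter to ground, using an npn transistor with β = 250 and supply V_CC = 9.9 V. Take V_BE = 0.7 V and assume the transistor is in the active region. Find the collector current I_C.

Thevenize the base divider: V_Th = V_CC·R_2/(R_1+R_2) = 9.9×3.3/15.3 = 2.14 V, R_Th = R_1‖R_2 = 2.59 kΩ.
Base-emitter loop: V_Th = I_B·R_Th + V_BE + (β+1)I_B·R_E, so I_B = (2.14 − 0.7) / (2.59 + 251×0.15) = 0.0357 mA.
I_C = β·I_B = 250×0.0357 = 8.92 mA, and I_E = (β+1)I_B = 8.95 mA.
V_CE = V_CC − I_C·R_C − I_E·R_E = 9.9 − 8.92×0.68 − 8.95×0.15 = 2.49 V.
V_CE = 2.49 V > 0.2 V confirms active-region operation.

I_C ≈ 8.9 mA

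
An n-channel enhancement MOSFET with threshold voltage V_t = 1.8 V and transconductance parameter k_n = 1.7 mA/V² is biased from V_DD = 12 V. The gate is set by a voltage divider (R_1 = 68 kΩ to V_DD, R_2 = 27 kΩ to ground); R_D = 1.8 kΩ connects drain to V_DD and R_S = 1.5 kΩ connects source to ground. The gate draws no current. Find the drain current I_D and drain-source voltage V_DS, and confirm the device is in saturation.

I_D ≈ 0.54 mA, V_DS ≈ 10 V

V_G = V_DD·R_2/(R_1+R_2) = 12×27/95 = 3.41 V.
Assume saturation: I_D = (k_n/2)(V_GS − V_t)² with V_GS = V_G − I_D·R_S = 3.41 − 1.5·I_D.
Substituting gives 1.91·I_D² − 5.11·I_D + 2.2 = 0, with roots I_D = 0.542 or 2.13 mA.
The root I_D = 2.13 mA gives V_GS = 0.217 V ≤ V_t, so take I_D = 0.542 mA.
Then V_GS = 2.6 V and V_DS = V_DD − I_D(R_D+R_S) = 12 − 0.542×3.3 = 10.2 V.
Saturation requires V_DS ≥ V_GS − V_t = 0.798 V; 10.2 ≥ 0.798 ✓.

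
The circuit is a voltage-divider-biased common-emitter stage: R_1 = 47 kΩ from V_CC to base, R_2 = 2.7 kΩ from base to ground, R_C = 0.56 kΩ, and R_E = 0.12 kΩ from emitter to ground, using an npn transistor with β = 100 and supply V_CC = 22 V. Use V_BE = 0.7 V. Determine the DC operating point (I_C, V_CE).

Thevenize the base divider: V_Th = V_CC·R_2/(R_1+R_2) = 22×2.7/49.7 = 1.2 V, R_Th = R_1‖R_2 = 2.55 kΩ.
Base-emitter loop: V_Th = I_B·R_Th + V_BE + (β+1)I_B·R_E, so I_B = (1.2 − 0.7) / (2.55 + 101×0.12) = 0.0337 mA.
I_C = β·I_B = 100×0.0337 = 3.37 mA, and I_E = (β+1)I_B = 3.41 mA.
V_CE = V_CC − I_C·R_C − I_E·R_E = 22 − 3.37×0.56 − 3.41×0.12 = 19.7 V.
V_CE = 19.7 V > 0.2 V confirms active-region operation.

I_C ≈ 3.4 mA, V_CE ≈ 20 V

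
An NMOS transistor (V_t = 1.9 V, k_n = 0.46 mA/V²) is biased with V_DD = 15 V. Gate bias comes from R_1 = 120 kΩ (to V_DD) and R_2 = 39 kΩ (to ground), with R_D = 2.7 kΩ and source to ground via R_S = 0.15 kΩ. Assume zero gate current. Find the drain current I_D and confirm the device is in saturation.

V_G = V_DD·R_2/(R_1+R_2) = 15×39/159 = 3.68 V.
Assume saturation: I_D = (k_n/2)(V_GS − V_t)² with V_GS = V_G − I_D·R_S = 3.68 − 0.15·I_D.
Substituting gives 0.00517·I_D² − 1.12·I_D + 0.728 = 0, with roots I_D = 0.65 or 216 mA.
The root I_D = 216 mA gives V_GS = -28.8 V ≤ V_t, so take I_D = 0.65 mA.
Then V_GS = 3.58 V and V_DS = V_DD − I_D(R_D+R_S) = 15 − 0.65×2.85 = 13.1 V.
Saturation requires V_DS ≥ V_GS − V_t = 1.68 V; 13.1 ≥ 1.68 ✓.

I_D ≈ 0.65 mA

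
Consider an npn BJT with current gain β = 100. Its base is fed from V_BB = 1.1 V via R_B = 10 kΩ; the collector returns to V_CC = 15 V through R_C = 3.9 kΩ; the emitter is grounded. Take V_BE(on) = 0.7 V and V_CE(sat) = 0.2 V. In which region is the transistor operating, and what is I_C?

saturation; I_C ≈ 3.8 mA

Assume active: I_B = (1.1 − 0.7)/10 = 0.04 mA, giving I_C = β·I_B = 4 mA.
But then V_CE = 15 − 4×3.9 = -0.6 V < V_CE(sat) = 0.2 V — impossible in the active region.
So the transistor is saturated. With V_CE = 0.2 V, I_C = (V_CC − 0.2)/R_C = 14.8/3.9 = 3.79 mA.
Check: β·I_B = 4 mA > I_C = 3.79 mA, confirming saturation.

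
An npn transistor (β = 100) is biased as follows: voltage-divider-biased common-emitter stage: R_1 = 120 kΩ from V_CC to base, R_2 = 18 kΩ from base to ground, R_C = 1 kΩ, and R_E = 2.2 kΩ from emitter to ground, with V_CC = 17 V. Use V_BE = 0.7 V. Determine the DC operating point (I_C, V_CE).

Thevenize the base divider: V_Th = V_CC·R_2/(R_1+R_2) = 17×18/138 = 2.22 V, R_Th = R_1‖R_2 = 15.7 kΩ.
Base-emitter loop: V_Th = I_B·R_Th + V_BE + (β+1)I_B·R_E, so I_B = (2.22 − 0.7) / (15.7 + 101×2.2) = 0.00638 mA.
I_C = β·I_B = 100×0.00638 = 0.638 mA, and I_E = (β+1)I_B = 0.644 mA.
V_CE = V_CC − I_C·R_C − I_E·R_E = 17 − 0.638×1 − 0.644×2.2 = 14.9 V.
V_CE = 14.9 V > 0.2 V confirms active-region operation.

I_C ≈ 0.64 mA, V_CE ≈ 15 V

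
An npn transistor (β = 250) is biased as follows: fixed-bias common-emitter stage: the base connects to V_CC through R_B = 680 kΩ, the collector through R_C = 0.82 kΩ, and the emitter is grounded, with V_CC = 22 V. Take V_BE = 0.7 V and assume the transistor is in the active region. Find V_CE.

Base loop: V_CC = I_B·R_B + V_BE, so I_B = (22 − 0.7)/680 kΩ = 0.0313 mA.
In the active region I_C = β·I_B = 250 × 0.0313 = 7.83 mA.
Collector loop: V_CE = V_CC − I_C·R_C = 22 − 7.83×0.82 = 15.6 V.
Since V_CE = 15.6 V > V_CE(sat) ≈ 0.2 V, the transistor is in the active region as assumed.

V_CE ≈ 16 V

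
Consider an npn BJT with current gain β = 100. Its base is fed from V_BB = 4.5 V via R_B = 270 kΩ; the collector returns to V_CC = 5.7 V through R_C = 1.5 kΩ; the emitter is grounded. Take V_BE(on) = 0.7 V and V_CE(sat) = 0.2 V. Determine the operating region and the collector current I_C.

active; I_C ≈ 1.4 mA

Assume active. Base-emitter loop: I_B = (V_BB − V_BE)/R_B = (4.5 − 0.7)/270 = 0.0141 mA.
I_C = β·I_B = 100×0.0141 = 1.41 mA.
V_CE = V_CC − I_C·R_C = 5.7 − 1.41×1.5 = 3.59 V > V_CE(sat), so the active-region assumption holds.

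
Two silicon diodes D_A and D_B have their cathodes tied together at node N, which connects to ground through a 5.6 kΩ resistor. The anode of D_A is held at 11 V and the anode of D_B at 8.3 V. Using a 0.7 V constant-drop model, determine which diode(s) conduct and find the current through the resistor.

Assume both conduct. Then node N would need to be at both 11−0.7 = 10.3 V and 8.3−0.7 = 7.6 V, which is impossible.
Assume only D_A conducts: V_N = 11 − 0.7 = 10.3 V, so I_R = 10.3/5.6 = 1.84 mA.
Check D_B: its anode-to-cathode voltage is 8.3 − 10.3 = -2 V < 0.7 V, so it is off. The assumption is consistent.

Only D_A conducts; I_R ≈ 1.8 mA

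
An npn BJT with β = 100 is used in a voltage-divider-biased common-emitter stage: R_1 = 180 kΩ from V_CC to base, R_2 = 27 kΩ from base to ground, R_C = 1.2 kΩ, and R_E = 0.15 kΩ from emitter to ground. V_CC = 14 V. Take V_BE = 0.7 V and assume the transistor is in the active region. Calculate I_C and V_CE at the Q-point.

I_C ≈ 2.9 mA, V_CE ≈ 10 V

Thevenize the base divider: V_Th = V_CC·R_2/(R_1+R_2) = 14×27/207 = 1.83 V, R_Th = R_1‖R_2 = 23.5 kΩ.
Base-emitter loop: V_Th = I_B·R_Th + V_BE + (β+1)I_B·R_E, so I_B = (1.83 − 0.7) / (23.5 + 101×0.15) = 0.0292 mA.
I_C = β·I_B = 100×0.0292 = 2.92 mA, and I_E = (β+1)I_B = 2.94 mA.
V_CE = V_CC − I_C·R_C − I_E·R_E = 14 − 2.92×1.2 − 2.94×0.15 = 10.1 V.
V_CE = 10.1 V > 0.2 V confirms active-region operation.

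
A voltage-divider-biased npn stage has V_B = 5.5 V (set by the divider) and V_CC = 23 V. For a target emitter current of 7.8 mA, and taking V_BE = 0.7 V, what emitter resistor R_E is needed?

V_E = V_B − V_BE = 5.5 − 0.7 = 4.8 V.
R_E = V_E / I_E = 4.8 / 7.8 = 0.615 kΩ.

R_E ≈ 0.62 kΩ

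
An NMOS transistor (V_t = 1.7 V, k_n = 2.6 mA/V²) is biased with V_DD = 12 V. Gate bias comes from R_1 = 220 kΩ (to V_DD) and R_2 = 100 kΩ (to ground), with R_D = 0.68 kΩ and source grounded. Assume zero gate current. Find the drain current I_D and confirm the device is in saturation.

V_G = V_DD·R_2/(R_1+R_2) = 12×100/320 = 3.75 V. With the source grounded, V_GS = V_G = 3.75 V.
Assume saturation: I_D = (k_n/2)(V_GS − V_t)² = (2.6/2)×(3.75 − 1.7)² = 1.3×2.05² = 5.46 mA.
V_DS = V_DD − I_D·R_D = 12 − 5.46×0.68 = 8.28 V.
Saturation requires V_DS ≥ V_GS − V_t = 2.05 V; 8.28 ≥ 2.05 ✓.

I_D ≈ 5.5 mA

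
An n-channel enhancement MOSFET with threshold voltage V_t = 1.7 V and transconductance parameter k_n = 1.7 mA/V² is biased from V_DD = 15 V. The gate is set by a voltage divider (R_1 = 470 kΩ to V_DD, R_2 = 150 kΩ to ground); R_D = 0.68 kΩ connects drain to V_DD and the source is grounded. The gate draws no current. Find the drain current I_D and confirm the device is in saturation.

I_D ≈ 3.2 mA

V_G = V_DD·R_2/(R_1+R_2) = 15×150/620 = 3.63 V. With the source grounded, V_GS = V_G = 3.63 V.
Assume saturation: I_D = (k_n/2)(V_GS − V_t)² = (1.7/2)×(3.63 − 1.7)² = 0.85×1.93² = 3.16 mA.
V_DS = V_DD − I_D·R_D = 15 − 3.16×0.68 = 12.8 V.
Saturation requires V_DS ≥ V_GS − V_t = 1.93 V; 12.8 ≥ 1.93 ✓.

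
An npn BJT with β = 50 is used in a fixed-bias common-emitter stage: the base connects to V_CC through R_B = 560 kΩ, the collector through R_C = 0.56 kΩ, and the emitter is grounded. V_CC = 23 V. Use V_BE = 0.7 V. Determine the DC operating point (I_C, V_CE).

I_C ≈ 2 mA, V_CE ≈ 22 V

Base loop: V_CC = I_B·R_B + V_BE, so I_B = (23 − 0.7)/560 kΩ = 0.0398 mA.
In the active region I_C = β·I_B = 50 × 0.0398 = 1.99 mA.
Collector loop: V_CE = V_CC − I_C·R_C = 23 − 1.99×0.56 = 21.9 V.
Since V_CE = 21.9 V > V_CE(sat) ≈ 0.2 V, the transistor is in the active region as assumed.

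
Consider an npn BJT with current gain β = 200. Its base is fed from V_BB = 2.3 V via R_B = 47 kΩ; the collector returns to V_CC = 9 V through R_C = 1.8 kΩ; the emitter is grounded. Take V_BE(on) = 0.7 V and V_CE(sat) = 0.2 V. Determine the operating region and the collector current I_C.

saturation; I_C ≈ 4.9 mA

Assume active: I_B = (2.3 − 0.7)/47 = 0.034 mA, giving I_C = β·I_B = 6.81 mA.
But then V_CE = 9 − 6.81×1.8 = -3.26 V < V_CE(sat) = 0.2 V — impossible in the active region.
So the transistor is saturated. With V_CE = 0.2 V, I_C = (V_CC − 0.2)/R_C = 8.8/1.8 = 4.89 mA.
Check: β·I_B = 6.81 mA > I_C = 4.89 mA, confirming saturation.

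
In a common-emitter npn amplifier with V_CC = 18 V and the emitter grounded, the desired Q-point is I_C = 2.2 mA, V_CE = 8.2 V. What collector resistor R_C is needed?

Collector loop: V_CC = I_C·R_C + V_CE.
R_C = (V_CC − V_CE)/I_C = (18 − 8.2)/2.2 = 4.45 kΩ.

R_C ≈ 4.5 kΩ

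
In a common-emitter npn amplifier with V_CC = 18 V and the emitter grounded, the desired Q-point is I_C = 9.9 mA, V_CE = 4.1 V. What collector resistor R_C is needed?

Collector loop: V_CC = I_C·R_C + V_CE.
R_C = (V_CC − V_CE)/I_C = (18 − 4.1)/9.9 = 1.4 kΩ.

R_C ≈ 1.4 kΩ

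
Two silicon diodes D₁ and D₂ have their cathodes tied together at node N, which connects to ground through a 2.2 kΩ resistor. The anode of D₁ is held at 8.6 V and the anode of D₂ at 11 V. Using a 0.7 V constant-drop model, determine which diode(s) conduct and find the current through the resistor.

Assume both conduct. Then node N would need to be at both 8.6−0.7 = 7.9 V and 11−0.7 = 10.3 V, which is impossible.
Assume only D₂ conducts: V_N = 11 − 0.7 = 10.3 V, so I_R = 10.3/2.2 = 4.68 mA.
Check D₁: its anode-to-cathode voltage is 8.6 − 10.3 = -1.7 V < 0.7 V, so it is off. The assumption is consistent.

Only D₂ conducts; I_R ≈ 4.7 mA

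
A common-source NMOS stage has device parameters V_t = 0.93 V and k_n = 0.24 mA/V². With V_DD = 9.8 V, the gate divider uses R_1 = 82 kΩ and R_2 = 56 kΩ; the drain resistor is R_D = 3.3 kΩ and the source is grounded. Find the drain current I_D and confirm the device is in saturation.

I_D ≈ 1.1 mA

V_G = V_DD·R_2/(R_1+R_2) = 9.8×56/138 = 3.98 V. With the source grounded, V_GS = V_G = 3.98 V.
Assume saturation: I_D = (k_n/2)(V_GS − V_t)² = (0.24/2)×(3.98 − 0.93)² = 0.12×3.05² = 1.11 mA.
V_DS = V_DD − I_D·R_D = 9.8 − 1.11×3.3 = 6.12 V.
Saturation requires V_DS ≥ V_GS − V_t = 3.05 V; 6.12 ≥ 3.05 ✓.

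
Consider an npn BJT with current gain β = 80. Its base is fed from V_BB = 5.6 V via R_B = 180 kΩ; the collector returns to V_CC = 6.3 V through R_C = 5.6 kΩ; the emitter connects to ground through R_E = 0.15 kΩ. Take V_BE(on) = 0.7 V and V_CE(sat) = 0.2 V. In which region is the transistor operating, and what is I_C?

saturation; I_C ≈ 1.1 mA

Assume active: I_B = (5.6 − 0.7)/(180 + 81×0.15) = 0.0255 mA, I_C = β·I_B = 2.04 mA.
Then V_CE = 6.3 − 2.04×5.6 − 2.07×0.15 = -5.43 V < 0.2 V — the active assumption fails.
Re-solve with V_CE = 0.2 V. KCL at the emitter: V_E/R_E = (V_BB−0.7−V_E)/R_B + (V_CC−0.2−V_E)/R_C, giving V_E = 0.163 V.
I_C = (V_CC − 0.2 − V_E)/R_C = (6.1 − 0.163)/5.6 = 1.06 mA.
Check: I_B = (4.9 − 0.163)/180 = 0.0263 mA, and β·I_B = 2.11 mA > I_C, confirming saturation.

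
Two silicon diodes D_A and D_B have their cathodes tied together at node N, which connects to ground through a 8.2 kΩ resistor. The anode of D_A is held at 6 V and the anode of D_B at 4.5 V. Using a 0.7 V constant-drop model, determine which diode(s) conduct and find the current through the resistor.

Only D_A conducts; I_R ≈ 0.65 mA

Assume both conduct. Then node N would need to be at both 6−0.7 = 5.3 V and 4.5−0.7 = 3.8 V, which is impossible.
Assume only D_A conducts: V_N = 6 − 0.7 = 5.3 V, so I_R = 5.3/8.2 = 0.646 mA.
Check D_B: its anode-to-cathode voltage is 4.5 − 5.3 = -0.8 V < 0.7 V, so it is off. The assumption is consistent.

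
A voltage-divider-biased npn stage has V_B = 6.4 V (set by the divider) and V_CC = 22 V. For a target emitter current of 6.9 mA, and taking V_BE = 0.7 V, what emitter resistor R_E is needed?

V_E = V_B − V_BE = 6.4 − 0.7 = 5.7 V.
R_E = V_E / I_E = 5.7 / 6.9 = 0.826 kΩ.

R_E ≈ 0.83 kΩ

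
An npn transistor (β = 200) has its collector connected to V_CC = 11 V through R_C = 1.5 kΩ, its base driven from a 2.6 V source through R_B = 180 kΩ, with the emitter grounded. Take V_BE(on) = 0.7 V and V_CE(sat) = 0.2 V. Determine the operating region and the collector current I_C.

active; I_C ≈ 2.1 mA

Assume active. Base-emitter loop: I_B = (V_BB − V_BE)/R_B = (2.6 − 0.7)/180 = 0.0106 mA.
I_C = β·I_B = 200×0.0106 = 2.11 mA.
V_CE = V_CC − I_C·R_C = 11 − 2.11×1.5 = 7.83 V > V_CE(sat), so the active-region assumption holds.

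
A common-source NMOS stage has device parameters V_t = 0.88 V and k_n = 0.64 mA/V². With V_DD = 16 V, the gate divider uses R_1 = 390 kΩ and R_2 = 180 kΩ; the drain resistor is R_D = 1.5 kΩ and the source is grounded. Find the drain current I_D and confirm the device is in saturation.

V_G = V_DD·R_2/(R_1+R_2) = 16×180/570 = 5.05 V. With the source grounded, V_GS = V_G = 5.05 V.
Assume saturation: I_D = (k_n/2)(V_GS − V_t)² = (0.64/2)×(5.05 − 0.88)² = 0.32×4.17² = 5.57 mA.
V_DS = V_DD − I_D·R_D = 16 − 5.57×1.5 = 7.64 V.
Saturation requires V_DS ≥ V_GS − V_t = 4.17 V; 7.64 ≥ 4.17 ✓.

I_D ≈ 5.6 mA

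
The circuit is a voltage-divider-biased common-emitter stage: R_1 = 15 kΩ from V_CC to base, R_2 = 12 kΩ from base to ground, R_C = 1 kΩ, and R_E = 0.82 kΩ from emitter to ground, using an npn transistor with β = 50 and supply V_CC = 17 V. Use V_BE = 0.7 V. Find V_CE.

V_CE ≈ 4 V

Thevenize the base divider: V_Th = V_CC·R_2/(R_1+R_2) = 17×12/27 = 7.56 V, R_Th = R_1‖R_2 = 6.67 kΩ.
Base-emitter loop: V_Th = I_B·R_Th + V_BE + (β+1)I_B·R_E, so I_B = (7.56 − 0.7) / (6.67 + 51×0.82) = 0.141 mA.
I_C = β·I_B = 50×0.141 = 7.07 mA, and I_E = (β+1)I_B = 7.21 mA.
V_CE = V_CC − I_C·R_C − I_E·R_E = 17 − 7.07×1 − 7.21×0.82 = 4.02 V.
V_CE = 4.02 V > 0.2 V confirms active-region operation.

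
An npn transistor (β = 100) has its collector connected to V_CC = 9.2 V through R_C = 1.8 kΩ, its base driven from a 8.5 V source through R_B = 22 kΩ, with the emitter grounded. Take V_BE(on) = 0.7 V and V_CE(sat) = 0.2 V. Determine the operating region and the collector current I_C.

saturation; I_C ≈ 5 mA

Assume active: I_B = (8.5 − 0.7)/22 = 0.355 mA, giving I_C = β·I_B = 35.5 mA.
But then V_CE = 9.2 − 35.5×1.8 = -54.6 V < V_CE(sat) = 0.2 V — impossible in the active region.
So the transistor is saturated. With V_CE = 0.2 V, I_C = (V_CC − 0.2)/R_C = 9/1.8 = 5 mA.
Check: β·I_B = 35.5 mA > I_C = 5 mA, confirming saturation.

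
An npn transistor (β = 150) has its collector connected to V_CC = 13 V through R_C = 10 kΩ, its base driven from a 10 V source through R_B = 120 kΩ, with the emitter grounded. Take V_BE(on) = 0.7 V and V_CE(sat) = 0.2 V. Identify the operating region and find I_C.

Assume active: I_B = (10 − 0.7)/120 = 0.0775 mA, giving I_C = β·I_B = 11.6 mA.
But then V_CE = 13 − 11.6×10 = -103 V < V_CE(sat) = 0.2 V — impossible in the active region.
So the transistor is saturated. With V_CE = 0.2 V, I_C = (V_CC − 0.2)/R_C = 12.8/10 = 1.28 mA.
Check: β·I_B = 11.6 mA > I_C = 1.28 mA, confirming saturation.

saturation; I_C ≈ 1.3 mA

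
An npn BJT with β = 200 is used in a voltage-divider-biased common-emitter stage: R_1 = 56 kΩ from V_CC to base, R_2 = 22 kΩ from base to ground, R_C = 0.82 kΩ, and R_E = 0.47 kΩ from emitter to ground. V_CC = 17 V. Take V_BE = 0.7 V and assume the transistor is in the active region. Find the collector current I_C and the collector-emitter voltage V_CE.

I_C ≈ 7.4 mA, V_CE ≈ 7.4 V

Thevenize the base divider: V_Th = V_CC·R_2/(R_1+R_2) = 17×22/78 = 4.79 V, R_Th = R_1‖R_2 = 15.8 kΩ.
Base-emitter loop: V_Th = I_B·R_Th + V_BE + (β+1)I_B·R_E, so I_B = (4.79 − 0.7) / (15.8 + 201×0.47) = 0.0371 mA.
I_C = β·I_B = 200×0.0371 = 7.43 mA, and I_E = (β+1)I_B = 7.46 mA.
V_CE = V_CC − I_C·R_C − I_E·R_E = 17 − 7.43×0.82 − 7.46×0.47 = 7.4 V.
V_CE = 7.4 V > 0.2 V confirms active-region operation.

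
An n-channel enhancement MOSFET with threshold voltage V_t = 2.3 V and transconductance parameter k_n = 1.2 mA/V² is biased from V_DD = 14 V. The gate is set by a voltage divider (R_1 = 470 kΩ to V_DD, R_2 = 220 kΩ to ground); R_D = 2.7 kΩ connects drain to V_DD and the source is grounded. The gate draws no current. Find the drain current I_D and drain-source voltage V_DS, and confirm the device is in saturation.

I_D ≈ 2.8 mA, V_DS ≈ 6.4 V

V_G = V_DD·R_2/(R_1+R_2) = 14×220/690 = 4.46 V. With the source grounded, V_GS = V_G = 4.46 V.
Assume saturation: I_D = (k_n/2)(V_GS − V_t)² = (1.2/2)×(4.46 − 2.3)² = 0.6×2.16² = 2.81 mA.
V_DS = V_DD − I_D·R_D = 14 − 2.81×2.7 = 6.42 V.
Saturation requires V_DS ≥ V_GS − V_t = 2.16 V; 6.42 ≥ 2.16 ✓.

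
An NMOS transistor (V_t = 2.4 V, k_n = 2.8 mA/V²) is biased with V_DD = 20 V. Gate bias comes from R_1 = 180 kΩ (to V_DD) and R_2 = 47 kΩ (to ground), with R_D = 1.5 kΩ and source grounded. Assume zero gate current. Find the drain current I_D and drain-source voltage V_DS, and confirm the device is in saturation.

V_G = V_DD·R_2/(R_1+R_2) = 20×47/227 = 4.14 V. With the source grounded, V_GS = V_G = 4.14 V.
Assume saturation: I_D = (k_n/2)(V_GS − V_t)² = (2.8/2)×(4.14 − 2.4)² = 1.4×1.74² = 4.24 mA.
V_DS = V_DD − I_D·R_D = 20 − 4.24×1.5 = 13.6 V.
Saturation requires V_DS ≥ V_GS − V_t = 1.74 V; 13.6 ≥ 1.74 ✓.

I_D ≈ 4.2 mA, V_DS ≈ 14 V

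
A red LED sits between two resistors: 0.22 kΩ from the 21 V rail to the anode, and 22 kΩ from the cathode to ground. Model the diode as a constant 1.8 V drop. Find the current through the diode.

The two resistors are in series with the diode, so KVL gives 21 = I·0.22 + 1.8 + I·22.
I = (21 − 1.8) / (0.22 + 22) kΩ = 19.2 / 22.2 = 0.864 mA.

I ≈ 0.86 mA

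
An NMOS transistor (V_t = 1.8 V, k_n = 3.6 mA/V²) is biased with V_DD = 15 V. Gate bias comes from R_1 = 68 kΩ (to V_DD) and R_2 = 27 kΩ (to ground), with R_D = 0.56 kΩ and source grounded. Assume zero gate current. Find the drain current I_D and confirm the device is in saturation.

I_D ≈ 11 mA

V_G = V_DD·R_2/(R_1+R_2) = 15×27/95 = 4.26 V. With the source grounded, V_GS = V_G = 4.26 V.
Assume saturation: I_D = (k_n/2)(V_GS − V_t)² = (3.6/2)×(4.26 − 1.8)² = 1.8×2.46² = 10.9 mA.
V_DS = V_DD − I_D·R_D = 15 − 10.9×0.56 = 8.88 V.
Saturation requires V_DS ≥ V_GS − V_t = 2.46 V; 8.88 ≥ 2.46 ✓.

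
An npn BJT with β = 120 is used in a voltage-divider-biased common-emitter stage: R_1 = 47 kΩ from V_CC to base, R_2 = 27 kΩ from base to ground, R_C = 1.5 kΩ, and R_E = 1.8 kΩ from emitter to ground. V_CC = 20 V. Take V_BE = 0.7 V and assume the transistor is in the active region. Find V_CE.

V_CE ≈ 8.8 V

Thevenize the base divider: V_Th = V_CC·R_2/(R_1+R_2) = 20×27/74 = 7.3 V, R_Th = R_1‖R_2 = 17.1 kΩ.
Base-emitter loop: V_Th = I_B·R_Th + V_BE + (β+1)I_B·R_E, so I_B = (7.3 − 0.7) / (17.1 + 121×1.8) = 0.0281 mA.
I_C = β·I_B = 120×0.0281 = 3.37 mA, and I_E = (β+1)I_B = 3.4 mA.
V_CE = V_CC − I_C·R_C − I_E·R_E = 20 − 3.37×1.5 − 3.4×1.8 = 8.83 V.
V_CE = 8.83 V > 0.2 V confirms active-region operation.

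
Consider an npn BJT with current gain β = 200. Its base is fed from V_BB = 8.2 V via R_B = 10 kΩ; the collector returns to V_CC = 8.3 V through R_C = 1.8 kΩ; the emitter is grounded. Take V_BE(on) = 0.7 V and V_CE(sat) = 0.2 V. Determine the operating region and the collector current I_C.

saturation; I_C ≈ 4.5 mA

Assume active: I_B = (8.2 − 0.7)/10 = 0.75 mA, giving I_C = β·I_B = 150 mA.
But then V_CE = 8.3 − 150×1.8 = -262 V < V_CE(sat) = 0.2 V — impossible in the active region.
So the transistor is saturated. With V_CE = 0.2 V, I_C = (V_CC − 0.2)/R_C = 8.1/1.8 = 4.5 mA.
Check: β·I_B = 150 mA > I_C = 4.5 mA, confirming saturation.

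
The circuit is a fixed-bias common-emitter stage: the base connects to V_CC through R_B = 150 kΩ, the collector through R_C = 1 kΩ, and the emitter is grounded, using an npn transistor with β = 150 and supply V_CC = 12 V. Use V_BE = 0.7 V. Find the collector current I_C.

Base loop: V_CC = I_B·R_B + V_BE, so I_B = (12 − 0.7)/150 kΩ = 0.0753 mA.
In the active region I_C = β·I_B = 150 × 0.0753 = 11.3 mA.
Collector loop: V_CE = V_CC − I_C·R_C = 12 − 11.3×1 = 0.7 V.
Since V_CE = 0.7 V > V_CE(sat) ≈ 0.2 V, the transistor is in the active region as assumed.

I_C ≈ 11 mA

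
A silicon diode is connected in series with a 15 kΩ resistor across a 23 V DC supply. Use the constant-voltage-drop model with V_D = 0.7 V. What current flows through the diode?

KVL around the loop: 23 = V_D + I·R = 0.7 + I × 15 kΩ.
So I = (23 − 0.7) / 15 kΩ = 22.3 / 15 = 1.49 mA.

I ≈ 1.5 mA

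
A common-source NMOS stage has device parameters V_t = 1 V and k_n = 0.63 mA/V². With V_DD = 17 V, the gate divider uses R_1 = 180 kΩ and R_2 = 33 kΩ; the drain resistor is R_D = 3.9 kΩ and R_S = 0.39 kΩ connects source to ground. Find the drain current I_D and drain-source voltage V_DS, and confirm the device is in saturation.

I_D ≈ 0.61 mA, V_DS ≈ 14 V

V_G = V_DD·R_2/(R_1+R_2) = 17×33/213 = 2.63 V.
Assume saturation: I_D = (k_n/2)(V_GS − V_t)² with V_GS = V_G − I_D·R_S = 2.63 − 0.39·I_D.
Substituting gives 0.0479·I_D² − 1.4·I_D + 0.841 = 0, with roots I_D = 0.613 or 28.6 mA.
The root I_D = 28.6 mA gives V_GS = -8.53 V ≤ V_t, so take I_D = 0.613 mA.
Then V_GS = 2.39 V and V_DS = V_DD − I_D(R_D+R_S) = 17 − 0.613×4.29 = 14.4 V.
Saturation requires V_DS ≥ V_GS − V_t = 1.39 V; 14.4 ≥ 1.39 ✓.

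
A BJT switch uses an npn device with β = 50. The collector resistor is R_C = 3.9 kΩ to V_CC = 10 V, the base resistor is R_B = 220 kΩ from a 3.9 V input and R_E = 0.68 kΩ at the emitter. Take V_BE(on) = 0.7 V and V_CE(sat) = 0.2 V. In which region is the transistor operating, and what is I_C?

Assume active. Base-emitter loop: I_B = (V_BB − V_BE)/(R_B + (β+1)R_E) = (3.9 − 0.7)/(220 + 51×0.68) = 0.0126 mA.
I_C = β·I_B = 50×0.0126 = 0.628 mA.
V_CE = V_CC − I_C·R_C − I_E·R_E = 10 − 0.628×3.9 − 0.641×0.68 = 7.11 V > V_CE(sat), so the active-region assumption holds.

active; I_C ≈ 0.63 mA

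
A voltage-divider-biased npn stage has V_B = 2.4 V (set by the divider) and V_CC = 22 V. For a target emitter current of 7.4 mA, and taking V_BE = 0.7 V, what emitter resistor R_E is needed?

R_E ≈ 0.23 kΩ

V_E = V_B − V_BE = 2.4 − 0.7 = 1.7 V.
R_E = V_E / I_E = 1.7 / 7.4 = 0.23 kΩ.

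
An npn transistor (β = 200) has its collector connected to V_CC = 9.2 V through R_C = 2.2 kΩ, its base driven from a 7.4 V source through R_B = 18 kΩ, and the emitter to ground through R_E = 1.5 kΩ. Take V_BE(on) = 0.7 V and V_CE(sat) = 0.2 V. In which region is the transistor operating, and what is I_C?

Assume active: I_B = (7.4 − 0.7)/(18 + 201×1.5) = 0.021 mA, I_C = β·I_B = 4.19 mA.
Then V_CE = 9.2 − 4.19×2.2 − 4.22×1.5 = -6.35 V < 0.2 V — the active assumption fails.
Re-solve with V_CE = 0.2 V. KCL at the emitter: V_E/R_E = (V_BB−0.7−V_E)/R_B + (V_CC−0.2−V_E)/R_C, giving V_E = 3.79 V.
I_C = (V_CC − 0.2 − V_E)/R_C = (9 − 3.79)/2.2 = 2.37 mA.
Check: I_B = (6.7 − 3.79)/18 = 0.162 mA, and β·I_B = 32.3 mA > I_C, confirming saturation.

saturation; I_C ≈ 2.4 mA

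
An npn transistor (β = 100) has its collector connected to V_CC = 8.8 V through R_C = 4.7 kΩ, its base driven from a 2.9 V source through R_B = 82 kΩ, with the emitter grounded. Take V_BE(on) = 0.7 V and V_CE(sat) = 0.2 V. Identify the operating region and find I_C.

saturation; I_C ≈ 1.8 mA

Assume active: I_B = (2.9 − 0.7)/82 = 0.0268 mA, giving I_C = β·I_B = 2.68 mA.
But then V_CE = 8.8 − 2.68×4.7 = -3.81 V < V_CE(sat) = 0.2 V — impossible in the active region.
So the transistor is saturated. With V_CE = 0.2 V, I_C = (V_CC − 0.2)/R_C = 8.6/4.7 = 1.83 mA.
Check: β·I_B = 2.68 mA > I_C = 1.83 mA, confirming saturation.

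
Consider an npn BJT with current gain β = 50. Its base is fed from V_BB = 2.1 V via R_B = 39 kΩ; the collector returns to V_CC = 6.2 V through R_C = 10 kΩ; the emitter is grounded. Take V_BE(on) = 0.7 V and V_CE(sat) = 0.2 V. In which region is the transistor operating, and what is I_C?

Assume active: I_B = (2.1 − 0.7)/39 = 0.0359 mA, giving I_C = β·I_B = 1.79 mA.
But then V_CE = 6.2 − 1.79×10 = -11.7 V < V_CE(sat) = 0.2 V — impossible in the active region.
So the transistor is saturated. With V_CE = 0.2 V, I_C = (V_CC − 0.2)/R_C = 6/10 = 0.6 mA.
Check: β·I_B = 1.79 mA > I_C = 0.6 mA, confirming saturation.

saturation; I_C ≈ 0.6 mA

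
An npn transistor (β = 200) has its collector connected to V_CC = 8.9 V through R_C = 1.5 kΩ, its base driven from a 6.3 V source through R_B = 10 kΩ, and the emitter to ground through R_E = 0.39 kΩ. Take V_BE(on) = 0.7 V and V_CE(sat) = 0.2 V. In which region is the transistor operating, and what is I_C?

Assume active: I_B = (6.3 − 0.7)/(10 + 201×0.39) = 0.0634 mA, I_C = β·I_B = 12.7 mA.
Then V_CE = 8.9 − 12.7×1.5 − 12.7×0.39 = -15.1 V < 0.2 V — the active assumption fails.
Re-solve with V_CE = 0.2 V. KCL at the emitter: V_E/R_E = (V_BB−0.7−V_E)/R_B + (V_CC−0.2−V_E)/R_C, giving V_E = 1.91 V.
I_C = (V_CC − 0.2 − V_E)/R_C = (8.7 − 1.91)/1.5 = 4.53 mA.
Check: I_B = (5.6 − 1.91)/10 = 0.369 mA, and β·I_B = 73.8 mA > I_C, confirming saturation.

saturation; I_C ≈ 4.5 mA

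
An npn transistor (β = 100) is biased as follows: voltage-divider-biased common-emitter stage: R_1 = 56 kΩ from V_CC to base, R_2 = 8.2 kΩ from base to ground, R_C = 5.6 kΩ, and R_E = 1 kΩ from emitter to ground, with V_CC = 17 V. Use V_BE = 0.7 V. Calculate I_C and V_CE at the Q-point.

Thevenize the base divider: V_Th = V_CC·R_2/(R_1+R_2) = 17×8.2/64.2 = 2.17 V, R_Th = R_1‖R_2 = 7.15 kΩ.
Base-emitter loop: V_Th = I_B·R_Th + V_BE + (β+1)I_B·R_E, so I_B = (2.17 − 0.7) / (7.15 + 101×1) = 0.0136 mA.
I_C = β·I_B = 100×0.0136 = 1.36 mA, and I_E = (β+1)I_B = 1.37 mA.
V_CE = V_CC − I_C·R_C − I_E·R_E = 17 − 1.36×5.6 − 1.37×1 = 8.01 V.
V_CE = 8.01 V > 0.2 V confirms active-region operation.

I_C ≈ 1.4 mA, V_CE ≈ 8 V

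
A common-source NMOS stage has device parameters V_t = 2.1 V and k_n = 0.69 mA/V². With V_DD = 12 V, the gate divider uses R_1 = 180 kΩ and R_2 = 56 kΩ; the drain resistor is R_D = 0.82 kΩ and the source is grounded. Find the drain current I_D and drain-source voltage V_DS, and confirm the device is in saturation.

I_D ≈ 0.19 mA, V_DS ≈ 12 V

V_G = V_DD·R_2/(R_1+R_2) = 12×56/236 = 2.85 V. With the source grounded, V_GS = V_G = 2.85 V.
Assume saturation: I_D = (k_n/2)(V_GS − V_t)² = (0.69/2)×(2.85 − 2.1)² = 0.345×0.747² = 0.193 mA.
V_DS = V_DD − I_D·R_D = 12 − 0.193×0.82 = 11.8 V.
Saturation requires V_DS ≥ V_GS − V_t = 0.747 V; 11.8 ≥ 0.747 ✓.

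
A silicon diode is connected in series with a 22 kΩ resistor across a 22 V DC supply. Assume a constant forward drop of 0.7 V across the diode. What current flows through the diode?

KVL around the loop: 22 = V_D + I·R = 0.7 + I × 22 kΩ.
So I = (22 − 0.7) / 22 kΩ = 21.3 / 22 = 0.968 mA.

I ≈ 0.97 mA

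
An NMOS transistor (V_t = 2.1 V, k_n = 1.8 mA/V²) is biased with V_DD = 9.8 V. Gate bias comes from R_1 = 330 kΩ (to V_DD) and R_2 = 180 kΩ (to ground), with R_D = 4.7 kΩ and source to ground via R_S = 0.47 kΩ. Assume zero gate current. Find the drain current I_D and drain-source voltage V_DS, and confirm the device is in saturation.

I_D ≈ 0.84 mA, V_DS ≈ 5.5 V

V_G = V_DD·R_2/(R_1+R_2) = 9.8×180/510 = 3.46 V.
Assume saturation: I_D = (k_n/2)(V_GS − V_t)² with V_GS = V_G − I_D·R_S = 3.46 − 0.47·I_D.
Substituting gives 0.199·I_D² − 2.15·I_D + 1.66 = 0, with roots I_D = 0.838 or 9.97 mA.
The root I_D = 9.97 mA gives V_GS = -1.23 V ≤ V_t, so take I_D = 0.838 mA.
Then V_GS = 3.06 V and V_DS = V_DD − I_D(R_D+R_S) = 9.8 − 0.838×5.17 = 5.47 V.
Saturation requires V_DS ≥ V_GS − V_t = 0.965 V; 5.47 ≥ 0.965 ✓.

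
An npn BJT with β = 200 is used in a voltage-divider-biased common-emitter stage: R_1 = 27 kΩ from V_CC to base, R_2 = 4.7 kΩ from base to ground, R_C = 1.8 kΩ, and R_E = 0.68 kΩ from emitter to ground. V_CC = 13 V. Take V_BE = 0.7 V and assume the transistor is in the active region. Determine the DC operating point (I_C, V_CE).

Thevenize the base divider: V_Th = V_CC·R_2/(R_1+R_2) = 13×4.7/31.7 = 1.93 V, R_Th = R_1‖R_2 = 4 kΩ.
Base-emitter loop: V_Th = I_B·R_Th + V_BE + (β+1)I_B·R_E, so I_B = (1.93 − 0.7) / (4 + 201×0.68) = 0.00872 mA.
I_C = β·I_B = 200×0.00872 = 1.74 mA, and I_E = (β+1)I_B = 1.75 mA.
V_CE = V_CC − I_C·R_C − I_E·R_E = 13 − 1.74×1.8 − 1.75×0.68 = 8.67 V.
V_CE = 8.67 V > 0.2 V confirms active-region operation.

I_C ≈ 1.7 mA, V_CE ≈ 8.7 V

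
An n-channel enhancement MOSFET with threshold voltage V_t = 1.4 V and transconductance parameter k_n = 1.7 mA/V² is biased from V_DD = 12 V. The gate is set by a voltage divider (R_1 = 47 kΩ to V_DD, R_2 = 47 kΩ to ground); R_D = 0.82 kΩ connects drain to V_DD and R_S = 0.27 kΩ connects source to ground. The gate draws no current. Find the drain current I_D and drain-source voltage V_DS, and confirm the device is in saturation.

V_G = V_DD·R_2/(R_1+R_2) = 12×47/94 = 6 V.
Assume saturation: I_D = (k_n/2)(V_GS − V_t)² with V_GS = V_G − I_D·R_S = 6 − 0.27·I_D.
Substituting gives 0.062·I_D² − 3.11·I_D + 18 = 0, with roots I_D = 6.67 or 43.5 mA.
The root I_D = 43.5 mA gives V_GS = -5.76 V ≤ V_t, so take I_D = 6.67 mA.
Then V_GS = 4.2 V and V_DS = V_DD − I_D(R_D+R_S) = 12 − 6.67×1.09 = 4.73 V.
Saturation requires V_DS ≥ V_GS − V_t = 2.8 V; 4.73 ≥ 2.8 ✓.

I_D ≈ 6.7 mA, V_DS ≈ 4.7 V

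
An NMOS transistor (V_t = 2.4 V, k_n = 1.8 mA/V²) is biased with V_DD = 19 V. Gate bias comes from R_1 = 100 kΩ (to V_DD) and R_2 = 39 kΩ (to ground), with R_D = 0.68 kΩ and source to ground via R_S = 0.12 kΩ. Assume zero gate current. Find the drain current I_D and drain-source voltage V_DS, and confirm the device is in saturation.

I_D ≈ 4.9 mA, V_DS ≈ 15 V

V_G = V_DD·R_2/(R_1+R_2) = 19×39/139 = 5.33 V.
Assume saturation: I_D = (k_n/2)(V_GS − V_t)² with V_GS = V_G − I_D·R_S = 5.33 − 0.12·I_D.
Substituting gives 0.013·I_D² − 1.63·I_D + 7.73 = 0, with roots I_D = 4.93 or 121 mA.
The root I_D = 121 mA gives V_GS = -9.2 V ≤ V_t, so take I_D = 4.93 mA.
Then V_GS = 4.74 V and V_DS = V_DD − I_D(R_D+R_S) = 19 − 4.93×0.8 = 15.1 V.
Saturation requires V_DS ≥ V_GS − V_t = 2.34 V; 15.1 ≥ 2.34 ✓.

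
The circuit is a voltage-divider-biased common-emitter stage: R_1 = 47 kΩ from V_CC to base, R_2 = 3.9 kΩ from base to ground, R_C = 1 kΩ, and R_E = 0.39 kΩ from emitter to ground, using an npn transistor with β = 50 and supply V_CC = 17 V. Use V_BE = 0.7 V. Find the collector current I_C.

I_C ≈ 1.3 mA

Thevenize the base divider: V_Th = V_CC·R_2/(R_1+R_2) = 17×3.9/50.9 = 1.3 V, R_Th = R_1‖R_2 = 3.6 kΩ.
Base-emitter loop: V_Th = I_B·R_Th + V_BE + (β+1)I_B·R_E, so I_B = (1.3 − 0.7) / (3.6 + 51×0.39) = 0.0257 mA.
I_C = β·I_B = 50×0.0257 = 1.28 mA, and I_E = (β+1)I_B = 1.31 mA.
V_CE = V_CC − I_C·R_C − I_E·R_E = 17 − 1.28×1 − 1.31×0.39 = 15.2 V.
V_CE = 15.2 V > 0.2 V confirms active-region operation.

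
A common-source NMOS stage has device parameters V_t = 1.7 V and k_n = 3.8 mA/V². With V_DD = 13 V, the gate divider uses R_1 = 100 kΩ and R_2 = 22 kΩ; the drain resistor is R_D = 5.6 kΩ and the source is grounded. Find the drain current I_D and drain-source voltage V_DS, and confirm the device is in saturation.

V_G = V_DD·R_2/(R_1+R_2) = 13×22/122 = 2.34 V. With the source grounded, V_GS = V_G = 2.34 V.
Assume saturation: I_D = (k_n/2)(V_GS − V_t)² = (3.8/2)×(2.34 − 1.7)² = 1.9×0.644² = 0.789 mA.
V_DS = V_DD − I_D·R_D = 13 − 0.789×5.6 = 8.58 V.
Saturation requires V_DS ≥ V_GS − V_t = 0.644 V; 8.58 ≥ 0.644 ✓.

I_D ≈ 0.79 mA, V_DS ≈ 8.6 V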